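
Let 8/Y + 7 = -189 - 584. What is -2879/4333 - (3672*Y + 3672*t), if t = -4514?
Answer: 4668391206209/281645 ≈ 1.6575e+7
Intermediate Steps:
Y = -2/195 (Y = 8/(-7 + (-189 - 584)) = 8/(-7 - 773) = 8/(-780) = 8*(-1/780) = -2/195 ≈ -0.010256)
-2879/4333 - (3672*Y + 3672*t) = -2879/4333 - 3672/(1/(-2/195 - 4514)) = -2879*1/4333 - 3672/(1/(-880232/195)) = -2879/4333 - 3672/(-195/880232) = -2879/4333 - 3672*(-880232/195) = -2879/4333 + 1077403968/65 = 4668391206209/281645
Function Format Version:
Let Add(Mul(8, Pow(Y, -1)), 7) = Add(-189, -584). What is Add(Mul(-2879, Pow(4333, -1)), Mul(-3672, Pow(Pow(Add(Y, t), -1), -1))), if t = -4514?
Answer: Rational(4668391206209, 281645) ≈ 1.6575e+7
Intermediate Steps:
Y = Rational(-2, 195) (Y = Mul(8, Pow(Add(-7, Add(-189, -584)), -1)) = Mul(8, Pow(Add(-7, -773), -1)) = Mul(8, Pow(-780, -1)) = Mul(8, Rational(-1, 780)) = Rational(-2, 195) ≈ -0.010256)
Add(Mul(-2879, Pow(4333, -1)), Mul(-3672, Pow(Pow(Add(Y, t), -1), -1))) = Add(Mul(-2879, Pow(4333, -1)), Mul(-3672, Pow(Pow(Add(Rational(-2, 195), -4514), -1), -1))) = Add(Mul(-2879, Rational(1, 4333)), Mul(-3672, Pow(Pow(Rational(-880232, 195), -1), -1))) = Add(Rational(-2879, 4333), Mul(-3672, Pow(Rational(-195, 880232), -1))) = Add(Rational(-2879, 4333), Mul(-3672, Rational(-880232, 195))) = Add(Rational(-2879, 4333), Rational(1077403968, 65)) = Rational(4668391206209, 281645)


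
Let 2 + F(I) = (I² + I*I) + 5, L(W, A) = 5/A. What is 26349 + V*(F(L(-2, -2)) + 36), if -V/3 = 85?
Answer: 26433/2 ≈ 13217.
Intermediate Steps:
V = -255 (V = -3*85 = -255)
F(I) = 3 + 2*I² (F(I) = -2 + ((I² + I*I) + 5) = -2 + ((I² + I²) + 5) = -2 + (2*I² + 5) = -2 + (5 + 2*I²) = 3 + 2*I²)
26349 + V*(F(L(-2, -2)) + 36) = 26349 - 255*((3 + 2*(5/(-2))²) + 36) = 26349 - 255*((3 + 2*(5*(-½))²) + 36) = 26349 - 255*((3 + 2*(-5/2)²) + 36) = 26349 - 255*((3 + 2*(25/4)) + 36) = 26349 - 255*((3 + 25/2) + 36) = 26349 - 255*(31/2 + 36) = 26349 - 255*103/2 = 26349 - 26265/2 = 26433/2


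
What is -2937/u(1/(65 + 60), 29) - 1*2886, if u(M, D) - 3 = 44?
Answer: -138579/47 ≈ -2948.5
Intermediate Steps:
u(M, D) = 47 (u(M, D) = 3 + 44 = 47)
-2937/u(1/(65 + 60), 29) - 1*2886 = -2937/47 - 1*2886 = -2937*1/47 - 2886 = -2937/47 - 2886 = -138579/47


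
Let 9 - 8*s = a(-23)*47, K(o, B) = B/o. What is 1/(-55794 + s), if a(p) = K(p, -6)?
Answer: -184/10266171 ≈ -1.7923e-5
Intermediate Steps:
a(p) = -6/p
s = -75/184 (s = 9/8 - (-6/(-23))*47/8 = 9/8 - (-6*(-1/23))*47/8 = 9/8 - 3*47/92 = 9/8 - ⅛*282/23 = 9/8 - 141/92 = -75/184 ≈ -0.40761)
1/(-55794 + s) = 1/(-55794 - 75/184) = 1/(-10266171/184) = -184/10266171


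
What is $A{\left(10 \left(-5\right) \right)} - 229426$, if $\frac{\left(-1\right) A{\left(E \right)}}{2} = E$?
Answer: $-229326$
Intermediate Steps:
$A{\left(E \right)} = - 2 E$
$A{\left(10 \left(-5\right) \right)} - 229426 = - 2 \cdot 10 \left(-5\right) - 229426 = \left(-2\right) \left(-50\right) - 229426 = 100 - 229426 = -229326$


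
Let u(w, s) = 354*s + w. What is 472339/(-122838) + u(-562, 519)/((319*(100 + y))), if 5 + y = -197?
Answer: -217634861/22970706 ≈ -9.4745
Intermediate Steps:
y = -202 (y = -5 - 197 = -202)
u(w, s) = w + 354*s
472339/(-122838) + u(-562, 519)/((319*(100 + y))) = 472339/(-122838) + (-562 + 354*519)/((319*(100 - 202))) = 472339*(-1/122838) + (-562 + 183726)/((319*(-102))) = -472339/122838 + 183164/(-32538) = -472339/122838 + 183164*(-1/32538) = -472339/122838 - 3158/561 = -217634861/22970706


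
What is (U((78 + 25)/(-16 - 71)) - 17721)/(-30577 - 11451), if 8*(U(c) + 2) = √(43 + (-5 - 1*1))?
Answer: 17723/42028 - √37/336224 ≈ 0.42168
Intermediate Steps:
U(c) = -2 + √37/8 (U(c) = -2 + √(43 + (-5 - 1*1))/8 = -2 + √(43 + (-5 - 1))/8 = -2 + √(43 - 6)/8 = -2 + √37/8)
(U((78 + 25)/(-16 - 71)) - 17721)/(-30577 - 11451) = ((-2 + √37/8) - 17721)/(-30577 - 11451) = (-17723 + √37/8)/(-42028) = (-17723 + √37/8)*(-1/42028) = 17723/42028 - √37/336224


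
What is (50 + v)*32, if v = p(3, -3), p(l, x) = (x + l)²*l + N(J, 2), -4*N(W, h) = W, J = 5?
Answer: 1560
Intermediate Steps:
N(W, h) = -W/4
p(l, x) = -5/4 + l*(l + x)² (p(l, x) = (x + l)²*l - ¼*5 = (l + x)²*l - 5/4 = l*(l + x)² - 5/4 = -5/4 + l*(l + x)²)
v = -5/4 (v = -5/4 + 3*(3 - 3)² = -5/4 + 3*0² = -5/4 + 3*0 = -5/4 + 0 = -5/4 ≈ -1.2500)
(50 + v)*32 = (50 - 5/4)*32 = (195/4)*32 = 1560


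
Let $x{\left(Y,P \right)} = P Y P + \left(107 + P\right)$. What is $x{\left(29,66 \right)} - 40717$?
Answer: $85780$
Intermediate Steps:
$x{\left(Y,P \right)} = 107 + P + Y P^{2}$ ($x{\left(Y,P \right)} = Y P^{2} + \left(107 + P\right) = 107 + P + Y P^{2}$)
$x{\left(29,66 \right)} - 40717 = \left(107 + 66 + 29 \cdot 66^{2}\right) - 40717 = \left(107 + 66 + 29 \cdot 4356\right) - 40717 = \left(107 + 66 + 126324\right) - 40717 = 126497 - 40717 = 85780$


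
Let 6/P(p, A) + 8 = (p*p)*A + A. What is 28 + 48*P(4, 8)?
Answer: 121/4 ≈ 30.250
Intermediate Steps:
P(p, A) = 6/(-8 + A + A*p²) (P(p, A) = 6/(-8 + ((p*p)*A + A)) = 6/(-8 + (p²*A + A)) = 6/(-8 + (A*p² + A)) = 6/(-8 + (A + A*p²)) = 6/(-8 + A + A*p²))
28 + 48*P(4, 8) = 28 + 48*(6/(-8 + 8 + 8*4²)) = 28 + 48*(6/(-8 + 8 + 8*16)) = 28 + 48*(6/(-8 + 8 + 128)) = 28 + 48*(6/128) = 28 + 48*(6*(1/128)) = 28 + 48*(3/64) = 28 + 9/4 = 121/4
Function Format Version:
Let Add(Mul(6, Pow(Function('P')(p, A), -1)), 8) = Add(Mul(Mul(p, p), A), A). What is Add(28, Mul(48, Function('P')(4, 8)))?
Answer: Rational(121, 4) ≈ 30.250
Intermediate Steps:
Function('P')(p, A) = Mul(6, Pow(Add(-8, A, Mul(A, Pow(p, 2))), -1)) (Function('P')(p, A) = Mul(6, Pow(Add(-8, Add(Mul(Mul(p, p), A), A)), -1)) = Mul(6, Pow(Add(-8, Add(Mul(Pow(p, 2), A), A)), -1)) = Mul(6, Pow(Add(-8, Add(Mul(A, Pow(p, 2)), A)), -1)) = Mul(6, Pow(Add(-8, Add(A, Mul(A, Pow(p, 2)))), -1)) = Mul(6, Pow(Add(-8, A, Mul(A, Pow(p, 2))), -1)))
Add(28, Mul(48, Function('P')(4, 8))) = Add(28, Mul(48, Mul(6, Pow(Add(-8, 8, Mul(8, Pow(4, 2))), -1)))) = Add(28, Mul(48, Mul(6, Pow(Add(-8, 8, Mul(8, 16)), -1)))) = Add(28, Mul(48, Mul(6, Pow(Add(-8, 8, 128), -1)))) = Add(28, Mul(48, Mul(6, Pow(128, -1)))) = Add(28, Mul(48, Mul(6, Rational(1, 128)))) = Add(28, Mul(48, Rational(3, 64))) = Add(28, Rational(9, 4)) = Rational(121, 4)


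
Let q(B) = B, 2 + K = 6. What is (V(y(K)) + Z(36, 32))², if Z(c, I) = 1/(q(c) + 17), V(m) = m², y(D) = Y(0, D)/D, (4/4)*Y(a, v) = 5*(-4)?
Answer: 1758276/2809 ≈ 625.94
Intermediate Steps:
K = 4 (K = -2 + 6 = 4)
Y(a, v) = -20 (Y(a, v) = 5*(-4) = -20)
y(D) = -20/D
Z(c, I) = 1/(17 + c) (Z(c, I) = 1/(c + 17) = 1/(17 + c))
(V(y(K)) + Z(36, 32))² = ((-20/4)² + 1/(17 + 36))² = ((-20*¼)² + 1/53)² = ((-5)² + 1/53)² = (25 + 1/53)² = (1326/53)² = 1758276/2809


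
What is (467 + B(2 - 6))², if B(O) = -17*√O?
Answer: 216933 - 31756*I ≈ 2.1693e+5 - 31756.0*I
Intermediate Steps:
(467 + B(2 - 6))² = (467 - 17*√(2 - 6))² = (467 - 34*I)²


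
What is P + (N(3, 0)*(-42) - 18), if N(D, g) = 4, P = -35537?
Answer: -35723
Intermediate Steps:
P + (N(3, 0)*(-42) - 18) = -35537 + (4*(-42) - 18) = -35537 + (-168 - 18) = -35537 - 186 = -35723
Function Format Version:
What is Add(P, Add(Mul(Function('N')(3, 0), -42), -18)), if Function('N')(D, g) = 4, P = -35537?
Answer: -35723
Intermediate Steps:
Add(P, Add(Mul(Function('N')(3, 0), -42), -18)) = Add(-35537, Add(Mul(4, -42), -18)) = Add(-35537, Add(-168, -18)) = Add(-35537, -186) = -35723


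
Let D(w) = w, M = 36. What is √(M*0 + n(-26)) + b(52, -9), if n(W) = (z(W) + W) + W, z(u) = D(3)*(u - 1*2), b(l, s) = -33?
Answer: -33 + 2*I*√34 ≈ -33.0 + 11.662*I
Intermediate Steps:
z(u) = -6 + 3*u (z(u) = 3*(u - 1*2) = 3*(u - 2) = 3*(-2 + u) = -6 + 3*u)
n(W) = -6 + 5*W (n(W) = ((-6 + 3*W) + W) + W = (-6 + 4*W) + W = -6 + 5*W)
√(M*0 + n(-26)) + b(52, -9) = √(36*0 + (-6 + 5*(-26))) - 33 = √(0 + (-6 - 130)) - 33 = √(0 - 136) - 33 = √(-136) - 33 = 2*I*√34 - 33 = -33 + 2*I*√34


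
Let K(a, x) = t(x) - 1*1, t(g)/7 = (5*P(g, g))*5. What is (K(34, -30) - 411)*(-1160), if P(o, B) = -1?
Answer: 680920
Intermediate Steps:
t(g) = -175 (t(g) = 7*((5*(-1))*5) = 7*(-5*5) = 7*(-25) = -175)
K(a, x) = -176 (K(a, x) = -175 - 1*1 = -175 - 1 = -176)
(K(34, -30) - 411)*(-1160) = (-176 - 411)*(-1160) = -587*(-1160) = 680920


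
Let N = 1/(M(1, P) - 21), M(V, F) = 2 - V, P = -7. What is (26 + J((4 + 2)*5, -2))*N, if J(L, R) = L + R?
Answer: -27/10 ≈ -2.7000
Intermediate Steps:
N = -1/20 (N = 1/((2 - 1*1) - 21) = 1/((2 - 1) - 21) = 1/(1 - 21) = 1/(-20) = -1/20 ≈ -0.050000)
(26 + J((4 + 2)*5, -2))*N = (26 + ((4 + 2)*5 - 2))*(-1/20) = (26 + (6*5 - 2))*(-1/20) = (26 + (30 - 2))*(-1/20) = (26 + 28)*(-1/20) = 54*(-1/20) = -27/10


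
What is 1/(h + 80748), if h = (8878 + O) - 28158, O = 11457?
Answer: 1/72925 ≈ 1.3713e-5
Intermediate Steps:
h = -7823 (h = (8878 + 11457) - 28158 = 20335 - 28158 = -7823)
1/(h + 80748) = 1/(-7823 + 80748) = 1/72925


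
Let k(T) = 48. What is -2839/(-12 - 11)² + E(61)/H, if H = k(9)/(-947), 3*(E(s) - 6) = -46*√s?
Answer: -523675/4232 + 21781*√61/72 ≈ 2239.0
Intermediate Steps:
E(s) = 6 - 46*√s/3 (E(s) = 6 + (-46*√s)/3 = 6 - 46*√s/3)
H = -48/947 (H = 48/(-947) = 48*(-1/947) = -48/947 ≈ -0.050686)
-2839/(-12 - 11)² + E(61)/H = -2839/(-12 - 11)² + (6 - 46*√61/3)/(-48/947) = -2839/((-23)²) + (6 - 46*√61/3)*(-947/48) = -2839/529 + (-947/8 + 21781*√61/72) = -523675/4232 + 21781*√61/72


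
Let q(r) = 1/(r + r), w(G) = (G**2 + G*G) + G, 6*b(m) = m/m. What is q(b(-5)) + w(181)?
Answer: 65706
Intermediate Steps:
b(m) = 1/6 (b(m) = (m/m)/6 = (1/6)*1 = 1/6)
w(G) = G + 2*G**2 (w(G) = (G**2 + G**2) + G = 2*G**2 + G = G + 2*G**2)
q(r) = 1/(2*r)
q(b(-5)) + w(181) = 1/(2*(1/6)) + 181*(1 + 2*181) = (1/2)*6 + 181*(1 + 362) = 3 + 181*363 = 3 + 65703 = 65706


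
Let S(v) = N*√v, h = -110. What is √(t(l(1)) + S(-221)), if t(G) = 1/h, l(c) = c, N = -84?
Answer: √(-110 - 1016400*I*√221)/110 ≈ 24.987 - 24.988*I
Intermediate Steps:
S(v) = -84*√v
t(G) = -1/110 (t(G) = 1/(-110) = -1/110)
√(t(l(1)) + S(-221)) = √(-1/110 - 84*I*√221)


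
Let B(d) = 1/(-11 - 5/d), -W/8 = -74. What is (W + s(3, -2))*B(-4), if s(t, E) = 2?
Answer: -792/13 ≈ -60.923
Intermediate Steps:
W = 592 (W = -8*(-74) = 592)
(W + s(3, -2))*B(-4) = (592 + 2)*(-1*(-4)/(5 + 11*(-4))) = 594*(-1*(-4)/(5 - 44)) = 594*(-1*(-4)/(-39)) = 594*(-1*(-4)*(-1/39)) = 594*(-4/39) = -792/13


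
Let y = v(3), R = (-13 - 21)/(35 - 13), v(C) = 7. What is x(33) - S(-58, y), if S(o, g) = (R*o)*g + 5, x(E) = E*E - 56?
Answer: 4406/11 ≈ 400.55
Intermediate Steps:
x(E) = -56 + E² (x(E) = E² - 56 = -56 + E²)
R = -17/11 (R = -34/22 = -34*1/22 = -17/11 ≈ -1.5455)
y = 7
S(o, g) = 5 - 17*g*o/11 (S(o, g) = (-17*o/11)*g + 5 = -17*g*o/11 + 5 = 5 - 17*g*o/11)
x(33) - S(-58, y) = (-56 + 33²) - (5 - 17/11*7*(-58)) = (-56 + 1089) - (5 + 6902/11) = 1033 - 1*6957/11 = 1033 - 6957/11 = 4406/11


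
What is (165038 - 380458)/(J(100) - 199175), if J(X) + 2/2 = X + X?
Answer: 53855/49744 ≈ 1.0826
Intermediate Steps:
J(X) = -1 + 2*X (J(X) = -1 + (X + X) = -1 + 2*X)
(165038 - 380458)/(J(100) - 199175) = (165038 - 380458)/((-1 + 2*100) - 199175) = -215420/((-1 + 200) - 199175) = -215420/(199 - 199175) = -215420/(-198976) = -215420*(-1/198976) = 53855/49744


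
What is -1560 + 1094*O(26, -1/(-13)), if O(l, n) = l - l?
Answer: -1560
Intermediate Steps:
O(l, n) = 0
-1560 + 1094*O(26, -1/(-13)) = -1560 + 1094*0 = -1560 + 0 = -1560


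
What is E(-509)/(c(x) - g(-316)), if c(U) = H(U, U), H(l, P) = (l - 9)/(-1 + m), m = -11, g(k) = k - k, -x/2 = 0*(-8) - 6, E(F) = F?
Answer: 2036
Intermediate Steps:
x = 12 (x = -2*(0*(-8) - 6) = -2*(0 - 6) = -2*(-6) = 12)
g(k) = 0
H(l, P) = ¾ - l/12 (H(l, P) = (l - 9)/(-1 - 11) = (-9 + l)/(-12) = (-9 + l)*(-1/12) = ¾ - l/12)
c(U) = ¾ - U/12
E(-509)/(c(x) - g(-316)) = -509/((¾ - 1/12*12) - 1*0) = -509/((¾ - 1) + 0) = -509/(-¼ + 0) = -509/(-¼) = -509*(-4) = 2036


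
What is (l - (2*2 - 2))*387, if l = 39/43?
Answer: -423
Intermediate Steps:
l = 39/43 (l = 39*(1/43) = 39/43 ≈ 0.90698)
(l - (2*2 - 2))*387 = (39/43 - (2*2 - 2))*387 = (39/43 - (4 - 2))*387 = (39/43 - 2)*387 = -47/43*387 = -423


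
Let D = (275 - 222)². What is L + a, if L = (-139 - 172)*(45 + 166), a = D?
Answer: -62812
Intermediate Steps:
D = 2809 (D = 53² = 2809)
a = 2809
L = -65621 (L = -311*211 = -65621)
L + a = -65621 + 2809 = -62812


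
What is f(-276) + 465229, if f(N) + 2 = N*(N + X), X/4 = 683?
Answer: -212629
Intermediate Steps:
X = 2732 (X = 4*683 = 2732)
f(N) = -2 + N*(2732 + N) (f(N) = -2 + N*(N + 2732) = -2 + N*(2732 + N))
f(-276) + 465229 = (-2 + (-276)**2 + 2732*(-276)) + 465229 = (-2 + 76176 - 754032) + 465229 = -677858 + 465229 = -212629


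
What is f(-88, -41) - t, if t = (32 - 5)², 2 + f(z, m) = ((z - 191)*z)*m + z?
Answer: -1007451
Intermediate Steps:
f(z, m) = -2 + z + m*z*(-191 + z) (f(z, m) = -2 + (((z - 191)*z)*m + z) = -2 + (((-191 + z)*z)*m + z) = -2 + ((z*(-191 + z))*m + z) = -2 + (m*z*(-191 + z) + z) = -2 + (z + m*z*(-191 + z)) = -2 + z + m*z*(-191 + z))
t = 729 (t = 27² = 729)
f(-88, -41) - t = (-2 - 88 - 41*(-88)² - 191*(-41)*(-88)) - 1*729 = (-2 - 88 - 41*7744 - 689128) - 729 = (-2 - 88 - 317504 - 689128) - 729 = -1006722 - 729 = -1007451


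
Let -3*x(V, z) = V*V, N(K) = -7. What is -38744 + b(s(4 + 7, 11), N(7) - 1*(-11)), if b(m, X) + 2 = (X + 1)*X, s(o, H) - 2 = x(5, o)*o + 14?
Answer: -38726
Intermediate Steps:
x(V, z) = -V**2/3 (x(V, z) = -V*V/3 = -V**2/3)
s(o, H) = 16 - 25*o/3 (s(o, H) = 2 + ((-1/3*5**2)*o + 14) = 2 + ((-1/3*25)*o + 14) = 2 + (-25*o/3 + 14) = 2 + (14 - 25*o/3) = 16 - 25*o/3)
b(m, X) = -2 + X*(1 + X) (b(m, X) = -2 + (X + 1)*X = -2 + (1 + X)*X = -2 + X*(1 + X))
-38744 + b(s(4 + 7, 11), N(7) - 1*(-11)) = -38744 + (-2 + (-7 - 1*(-11)) + (-7 - 1*(-11))**2) = -38744 + (-2 + (-7 + 11) + (-7 + 11)**2) = -38744 + (-2 + 4 + 4**2) = -38744 + (-2 + 4 + 16) = -38744 + 18 = -38726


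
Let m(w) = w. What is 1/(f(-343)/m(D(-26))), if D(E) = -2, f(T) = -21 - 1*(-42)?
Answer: -2/21 ≈ -0.095238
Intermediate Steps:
f(T) = 21 (f(T) = -21 + 42 = 21)
1/(f(-343)/m(D(-26))) = 1/(21/(-2)) = 1/(21*(-½)) = 1/(-21/2) = -2/21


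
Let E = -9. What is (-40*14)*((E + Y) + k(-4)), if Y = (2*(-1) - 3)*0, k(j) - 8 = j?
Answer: 2800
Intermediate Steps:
k(j) = 8 + j
Y = 0 (Y = (-2 - 3)*0 = -5*0 = 0)
(-40*14)*((E + Y) + k(-4)) = (-40*14)*((-9 + 0) + (8 - 4)) = -560*(-9 + 4) = -560*(-5) = 2800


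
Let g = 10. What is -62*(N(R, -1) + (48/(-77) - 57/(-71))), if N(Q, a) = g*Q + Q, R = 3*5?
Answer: -55988232/5467 ≈ -10241.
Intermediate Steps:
R = 15
N(Q, a) = 11*Q (N(Q, a) = 10*Q + Q = 11*Q)
-62*(N(R, -1) + (48/(-77) - 57/(-71))) = -62*(11*15 + (48/(-77) - 57/(-71))) = -62*(165 + (48*(-1/77) - 57*(-1/71))) = -62*(165 + (-48/77 + 57/71)) = -62*(165 + 981/5467) = -62*903036/5467 = -55988232/5467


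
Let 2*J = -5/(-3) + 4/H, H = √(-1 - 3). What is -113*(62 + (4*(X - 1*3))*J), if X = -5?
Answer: -11978/3 - 3616*I ≈ -3992.7 - 3616.0*I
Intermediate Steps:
H = 2*I (H = √(-4) = 2*I ≈ 2.0*I)
J = ⅚ - I (J = (-5/(-3) + 4/((2*I)))/2 = (-5*(-⅓) + 4*(-I/2))/2 = (5/3 - 2*I)/2 = ⅚ - I ≈ 0.83333 - 1.0*I)
-113*(62 + (4*(X - 1*3))*J) = -113*(62 + (4*(-5 - 1*3))*(⅚ - I)) = -113*(62 + (4*(-5 - 3))*(⅚ - I)) = -113*(62 + (4*(-8))*(⅚ - I)) = -113*(62 - 32*(⅚ - I)) = -113*(62 + (-80/3 + 32*I)) = -113*(106/3 + 32*I) = -11978/3 - 3616*I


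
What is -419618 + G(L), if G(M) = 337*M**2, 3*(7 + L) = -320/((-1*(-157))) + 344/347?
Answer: -10722527593621145/26711652969 ≈ -4.0142e+5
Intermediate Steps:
L = -1201091/163437 (L = -7 + (-320/((-1*(-157))) + 344/347)/3 = -7 + (-320/157 + 344*(1/347))/3 = -7 + (-320*1/157 + 344/347)/3 = -7 + (-320/157 + 344/347)/3 = -7 + (1/3)*(-57032/54479) = -7 - 57032/163437 = -1201091/163437 ≈ -7.3490)
-419618 + G(L) = -419618 + 337*(-1201091/163437)**2 = -419618 + 337*(1442619590281/26711652969) = -419618 + 486162801924697/26711652969 = -10722527593621145/26711652969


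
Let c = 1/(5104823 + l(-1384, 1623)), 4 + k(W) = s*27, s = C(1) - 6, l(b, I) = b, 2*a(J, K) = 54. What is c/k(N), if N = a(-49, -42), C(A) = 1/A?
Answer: -1/709378021 ≈ -1.4097e-9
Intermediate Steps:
a(J, K) = 27 (a(J, K) = (½)*54 = 27)
s = -5 (s = 1/1 - 6 = 1 - 6 = -5)
N = 27
k(W) = -139 (k(W) = -4 - 5*27 = -4 - 135 = -139)
c = 1/5103439 (c = 1/(5104823 - 1384) = 1/5103439 ≈ 1.9595e-7)
c/k(N) = (1/5103439)/(-139) = (1/5103439)*(-1/139) = -1/709378021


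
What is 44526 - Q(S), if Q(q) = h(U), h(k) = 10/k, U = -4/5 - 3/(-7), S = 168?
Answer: 579188/13 ≈ 44553.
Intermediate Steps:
U = -13/35 (U = -4*⅕ - 3*(-⅐) = -⅘ + 3/7 = -13/35 ≈ -0.37143)
Q(q) = -350/13 (Q(q) = 10/(-13/35) = 10*(-35/13) = -350/13)
44526 - Q(S) = 44526 - 1*(-350/13) = 44526 + 350/13 = 579188/13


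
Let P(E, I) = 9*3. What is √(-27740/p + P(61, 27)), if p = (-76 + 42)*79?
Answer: √67325933/1343 ≈ 6.1096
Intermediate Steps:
P(E, I) = 27
p = -2686 (p = -34*79 = -2686)
√(-27740/p + P(61, 27)) = √(-27740/(-2686) + 27) = √(-27740*(-1/2686) + 27) = √(13870/1343 + 27) = √(50131/1343) = √67325933/1343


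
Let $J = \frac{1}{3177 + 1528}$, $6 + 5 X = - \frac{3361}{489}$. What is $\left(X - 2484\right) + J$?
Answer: $- \frac{5720973686}{2300745} \approx -2486.6$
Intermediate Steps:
$X = - \frac{1259}{489}$ ($X = - \frac{6}{5} + \frac{\left(-3361\right) \frac{1}{489}}{5} = - \frac{6}{5} + \frac{1}{5} \left(- \frac{3361}{489}\right) = - \frac{6}{5} - \frac{3361}{2445} = - \frac{1259}{489} \approx -2.5746$)
$J = \frac{1}{4705} \approx 0.00021254$
$\left(X - 2484\right) + J = \left(- \frac{1259}{489} - 2484\right) + \frac{1}{4705} = - \frac{1215935}{489} + \frac{1}{4705} = - \frac{5720973686}{2300745}$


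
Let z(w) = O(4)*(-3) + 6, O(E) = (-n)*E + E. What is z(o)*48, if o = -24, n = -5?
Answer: -3168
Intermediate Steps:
O(E) = 6*E (O(E) = (-1*(-5))*E + E = 5*E + E = 6*E)
z(w) = -66 (z(w) = (6*4)*(-3) + 6 = 24*(-3) + 6 = -72 + 6 = -66)
z(o)*48 = -66*48 = -3168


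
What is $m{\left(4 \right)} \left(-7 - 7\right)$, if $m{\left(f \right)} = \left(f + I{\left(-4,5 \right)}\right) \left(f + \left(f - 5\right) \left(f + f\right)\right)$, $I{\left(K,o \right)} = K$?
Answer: $0$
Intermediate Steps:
$m{\left(f \right)} = \left(-4 + f\right) \left(f + 2 f \left(-5 + f\right)\right)$ ($m{\left(f \right)} = \left(f - 4\right) \left(f + \left(f - 5\right) \left(f + f\right)\right) = \left(-4 + f\right) \left(f + \left(-5 + f\right) 2 f\right) = \left(-4 + f\right) \left(f + 2 f \left(-5 + f\right)\right)$)
$m{\left(4 \right)} \left(-7 - 7\right) = 4 \left(36 - 68 + 2 \cdot 4^{2}\right) \left(-7 - 7\right) = 4 \left(36 - 68 + 2 \cdot 16\right) \left(-7 - 7\right) = 4 \left(36 - 68 + 32\right) \left(-7 - 7\right) = 4 \cdot 0 \left(-14\right) = 0 \left(-14\right) = 0$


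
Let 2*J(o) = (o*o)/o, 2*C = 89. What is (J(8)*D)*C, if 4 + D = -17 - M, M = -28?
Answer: 1246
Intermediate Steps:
C = 89/2 (C = (½)*89 = 89/2 ≈ 44.500)
J(o) = o/2 (J(o) = ((o*o)/o)/2 = (o²/o)/2 = o/2)
D = 7 (D = -4 + (-17 - 1*(-28)) = -4 + (-17 + 28) = -4 + 11 = 7)
(J(8)*D)*C = (((½)*8)*7)*(89/2) = (4*7)*(89/2) = 28*(89/2) = 1246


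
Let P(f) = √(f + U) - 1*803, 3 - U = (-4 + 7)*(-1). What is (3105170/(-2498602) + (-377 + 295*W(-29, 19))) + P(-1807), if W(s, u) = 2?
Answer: -738640175/1249301 + I*√1801 ≈ -591.24 + 42.438*I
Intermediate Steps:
U = 6 (U = 3 - (-4 + 7)*(-1) = 3 - 3*(-1) = 3 - 1*(-3) = 3 + 3 = 6)
P(f) = -803 + √(6 + f) (P(f) = √(f + 6) - 1*803 = √(6 + f) - 803 = -803 + √(6 + f))
(3105170/(-2498602) + (-377 + 295*W(-29, 19))) + P(-1807) = (3105170/(-2498602) + (-377 + 295*2)) + (-803 + √(6 - 1807)) = (3105170*(-1/2498602) + (-377 + 590)) + (-803 + √(-1801)) = (-1552585/1249301 + 213) + (-803 + I*√1801) = 264548528/1249301 + (-803 + I*√1801) = -738640175/1249301 + I*√1801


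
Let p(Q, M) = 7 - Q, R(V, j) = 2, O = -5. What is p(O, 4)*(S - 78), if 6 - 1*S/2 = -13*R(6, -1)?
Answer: -168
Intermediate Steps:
S = 64 (S = 12 - (-26)*2 = 12 - 2*(-26) = 12 + 52 = 64)
p(O, 4)*(S - 78) = (7 - 1*(-5))*(64 - 78) = (7 + 5)*(-14) = 12*(-14) = -168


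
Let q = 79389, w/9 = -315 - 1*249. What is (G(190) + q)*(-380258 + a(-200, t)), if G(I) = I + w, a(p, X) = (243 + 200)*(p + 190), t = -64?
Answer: -28660410064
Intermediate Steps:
w = -5076 (w = 9*(-315 - 1*249) = 9*(-315 - 249) = 9*(-564) = -5076)
a(p, X) = 84170 + 443*p (a(p, X) = 443*(190 + p) = 84170 + 443*p)
G(I) = -5076 + I (G(I) = I - 5076 = -5076 + I)
(G(190) + q)*(-380258 + a(-200, t)) = ((-5076 + 190) + 79389)*(-380258 + (84170 + 443*(-200))) = (-4886 + 79389)*(-380258 + (84170 - 88600)) = 74503*(-380258 - 4430) = 74503*(-384688) = -28660410064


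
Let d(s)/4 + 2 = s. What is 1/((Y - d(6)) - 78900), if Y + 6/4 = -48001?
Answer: -2/253837 ≈ -7.8791e-6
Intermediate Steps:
Y = -96005/2 (Y = -3/2 - 48001 = -96005/2 ≈ -48003.)
d(s) = -8 + 4*s
1/((Y - d(6)) - 78900) = 1/((-96005/2 - (-8 + 4*6)) - 78900) = 1/((-96005/2 - (-8 + 24)) - 78900) = 1/((-96005/2 - 1*16) - 78900) = 1/((-96005/2 - 16) - 78900) = 1/(-96037/2 - 78900) = 1/(-253837/2) = -2/253837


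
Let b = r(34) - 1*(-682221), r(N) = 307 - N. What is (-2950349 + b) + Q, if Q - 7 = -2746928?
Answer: -5014776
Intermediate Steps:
Q = -2746921 (Q = 7 - 2746928 = -2746921)
b = 682494 (b = (307 - 1*34) - 1*(-682221) = (307 - 34) + 682221 = 273 + 682221 = 682494)
(-2950349 + b) + Q = (-2950349 + 682494) - 2746921 = -2267855 - 2746921 = -5014776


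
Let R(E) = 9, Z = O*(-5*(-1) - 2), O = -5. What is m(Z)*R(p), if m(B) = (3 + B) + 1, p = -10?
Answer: -99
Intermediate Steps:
Z = -15 (Z = -5*(-5*(-1) - 2) = -5*(5 - 2) = -5*3 = -15)
m(B) = 4 + B
m(Z)*R(p) = (4 - 15)*9 = -11*9 = -99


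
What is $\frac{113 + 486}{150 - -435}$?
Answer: $\frac{599}{585} \approx 1.0239$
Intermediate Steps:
$\frac{113 + 486}{150 - -435} = \frac{599}{150 + 435} = \frac{599}{585}$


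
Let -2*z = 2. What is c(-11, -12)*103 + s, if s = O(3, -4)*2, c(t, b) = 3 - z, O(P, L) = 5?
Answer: 422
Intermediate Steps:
z = -1 (z = -½*2 = -1)
c(t, b) = 4 (c(t, b) = 3 - 1*(-1) = 3 + 1 = 4)
s = 10 (s = 5*2 = 10)
c(-11, -12)*103 + s = 4*103 + 10 = 412 + 10 = 422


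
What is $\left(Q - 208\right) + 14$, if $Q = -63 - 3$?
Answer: $-260$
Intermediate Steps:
$Q = -66$ ($Q = -63 - 3 = -66$)
$\left(Q - 208\right) + 14 = \left(-66 - 208\right) + 14 = -274 + 14 = -260$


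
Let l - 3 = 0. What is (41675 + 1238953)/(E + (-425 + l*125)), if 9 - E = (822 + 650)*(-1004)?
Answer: 1280628/1477847 ≈ 0.86655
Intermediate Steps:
l = 3 (l = 3 + 0 = 3)
E = 1477897 (E = 9 - (822 + 650)*(-1004) = 9 - 1472*(-1004) = 9 - 1*(-1477888) = 9 + 1477888 = 1477897)
(41675 + 1238953)/(E + (-425 + l*125)) = (41675 + 1238953)/(1477897 + (-425 + 3*125)) = 1280628/(1477897 + (-425 + 375)) = 1280628/(1477897 - 50) = 1280628/1477847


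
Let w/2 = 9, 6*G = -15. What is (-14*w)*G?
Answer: 630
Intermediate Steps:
G = -5/2 (G = (1/6)*(-15) = -5/2 ≈ -2.5000)
w = 18 (w = 2*9 = 18)
(-14*w)*G = -14*18*(-5/2) = -252*(-5/2) = 630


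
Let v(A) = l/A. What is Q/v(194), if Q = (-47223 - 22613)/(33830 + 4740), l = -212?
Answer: 1693523/1022105 ≈ 1.6569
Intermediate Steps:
v(A) = -212/A
Q = -34918/19285 (Q = -69836/38570 = -69836*1/38570 = -34918/19285 ≈ -1.8106)
Q/v(194) = -34918/(19285*((-212/194))) = -34918/(19285*((-212*1/194))) = -34918/(19285*(-106/97)) = -34918/19285*(-97/106) = 1693523/1022105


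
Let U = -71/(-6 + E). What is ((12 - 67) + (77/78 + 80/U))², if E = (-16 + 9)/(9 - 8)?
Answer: 47525308009/30669444 ≈ 1549.6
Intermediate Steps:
E = -7 (E = -7/1 = -7*1 = -7)
U = 71/13 (U = -71/(-6 - 7) = -71/(-13) = -71*(-1/13) = 71/13 ≈ 5.4615)
((12 - 67) + (77/78 + 80/U))² = ((12 - 67) + (77/78 + 80/(71/13)))² = (-55 + (77*(1/78) + 80*(13/71)))² = (-55 + (77/78 + 1040/71))² = (-55 + 86587/5538)² = (-218003/5538)² = 47525308009/30669444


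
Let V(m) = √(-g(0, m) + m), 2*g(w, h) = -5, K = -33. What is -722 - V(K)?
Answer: -722 - I*√122/2 ≈ -722.0 - 5.5227*I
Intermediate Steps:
g(w, h) = -5/2 (g(w, h) = (½)*(-5) = -5/2)
V(m) = √(5/2 + m) (V(m) = √(-1*(-5/2) + m) = √(5/2 + m))
-722 - V(K) = -722 - √(10 + 4*(-33))/2 = -722 - √(10 - 132)/2 = -722 - √(-122)/2 = -722 - I*√122/2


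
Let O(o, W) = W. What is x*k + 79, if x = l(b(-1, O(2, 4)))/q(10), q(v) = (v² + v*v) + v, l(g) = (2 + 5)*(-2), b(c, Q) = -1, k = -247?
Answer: 1432/15 ≈ 95.467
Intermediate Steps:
l(g) = -14 (l(g) = 7*(-2) = -14)
q(v) = v + 2*v² (q(v) = (v² + v²) + v = 2*v² + v = v + 2*v²)
x = -1/15 (x = -14*1/(10*(1 + 2*10)) = -14*1/(10*(1 + 20)) = -14/(10*21) = -14/210 = -14*1/210 = -1/15 ≈ -0.066667)
x*k + 79 = -1/15*(-247) + 79 = 247/15 + 79 = 1432/15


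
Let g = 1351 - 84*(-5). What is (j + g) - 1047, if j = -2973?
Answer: -2249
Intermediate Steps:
g = 1771 (g = 1351 + 420 = 1771)
(j + g) - 1047 = (-2973 + 1771) - 1047 = -1202 - 1047 = -2249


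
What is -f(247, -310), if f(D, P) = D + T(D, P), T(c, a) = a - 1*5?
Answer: 68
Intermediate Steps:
T(c, a) = -5 + a (T(c, a) = a - 5 = -5 + a)
f(D, P) = -5 + D + P (f(D, P) = D + (-5 + P) = -5 + D + P)
-f(247, -310) = -(-5 + 247 - 310) = -1*(-68) = 68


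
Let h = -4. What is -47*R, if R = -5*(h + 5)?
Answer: 235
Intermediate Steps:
R = -5 (R = -5*(-4 + 5) = -5*1 = -5)
-47*R = -47*(-5) = 235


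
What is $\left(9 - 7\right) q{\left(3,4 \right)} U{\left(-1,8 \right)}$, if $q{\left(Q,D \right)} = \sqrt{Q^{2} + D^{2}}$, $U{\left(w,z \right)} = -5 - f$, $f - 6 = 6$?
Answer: $-170$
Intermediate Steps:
$f = 12$ ($f = 6 + 6 = 12$)
$U{\left(w,z \right)} = -17$ ($U{\left(w,z \right)} = -5 - 12 = -17$)
$q{\left(Q,D \right)} = \sqrt{D^{2} + Q^{2}}$
$\left(9 - 7\right) q{\left(3,4 \right)} U{\left(-1,8 \right)} = \left(9 - 7\right) \sqrt{4^{2} + 3^{2}} \left(-17\right) = 2 \sqrt{16 + 9} \left(-17\right) = 2 \sqrt{25} \left(-17\right) = 2 \cdot 5 \left(-17\right) = 10 \left(-17\right) = -170$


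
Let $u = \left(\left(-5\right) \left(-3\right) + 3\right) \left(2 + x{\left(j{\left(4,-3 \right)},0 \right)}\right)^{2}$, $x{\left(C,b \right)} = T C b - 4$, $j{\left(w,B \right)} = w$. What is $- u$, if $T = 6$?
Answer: $-72$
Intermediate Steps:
$x{\left(C,b \right)} = -4 + 6 C b$ ($x{\left(C,b \right)} = 6 C b - 4 = -4 + 6 C b$)
$u = 72$ ($u = \left(\left(-5\right) \left(-3\right) + 3\right) \left(2 - \left(4 - 0\right)\right)^{2} = \left(15 + 3\right) \left(2 + \left(-4 + 0\right)\right)^{2} = 18 \left(2 - 4\right)^{2} = 18 \left(-2\right)^{2} = 18 \cdot 4 = 72$)
$- u = \left(-1\right) 72 = -72$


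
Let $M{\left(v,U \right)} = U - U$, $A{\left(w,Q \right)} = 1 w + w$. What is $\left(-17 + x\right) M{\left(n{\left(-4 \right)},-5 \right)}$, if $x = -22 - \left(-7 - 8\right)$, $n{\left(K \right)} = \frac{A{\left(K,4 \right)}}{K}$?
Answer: $0$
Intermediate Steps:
$A{\left(w,Q \right)} = 2 w$ ($A{\left(w,Q \right)} = w + w = 2 w$)
$n{\left(K \right)} = 2$ ($n{\left(K \right)} = \frac{2 K}{K} = 2$)
$M{\left(v,U \right)} = 0$
$x = -7$ ($x = -22 - -15 = -22 + 15 = -7$)
$\left(-17 + x\right) M{\left(n{\left(-4 \right)},-5 \right)} = \left(-17 - 7\right) 0 = \left(-24\right) 0 = 0$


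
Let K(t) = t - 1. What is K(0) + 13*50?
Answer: 649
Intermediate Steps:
K(t) = -1 + t
K(0) + 13*50 = (-1 + 0) + 13*50 = -1 + 650 = 649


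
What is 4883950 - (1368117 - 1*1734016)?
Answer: 5249849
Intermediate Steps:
4883950 - (1368117 - 1*1734016) = 4883950 - (1368117 - 1734016) = 4883950 - 1*(-365899) = 4883950 + 365899 = 5249849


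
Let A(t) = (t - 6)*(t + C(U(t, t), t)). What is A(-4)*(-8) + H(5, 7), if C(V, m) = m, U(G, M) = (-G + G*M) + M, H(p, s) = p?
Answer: -635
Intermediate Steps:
U(G, M) = M - G + G*M
A(t) = 2*t*(-6 + t) (A(t) = (t - 6)*(t + t) = (-6 + t)*(2*t) = 2*t*(-6 + t))
A(-4)*(-8) + H(5, 7) = (2*(-4)*(-6 - 4))*(-8) + 5 = (2*(-4)*(-10))*(-8) + 5 = 80*(-8) + 5 = -640 + 5 = -635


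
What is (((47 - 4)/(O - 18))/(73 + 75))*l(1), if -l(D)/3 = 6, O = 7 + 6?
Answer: 387/370 ≈ 1.0459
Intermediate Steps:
O = 13
l(D) = -18 (l(D) = -3*6 = -18)
(((47 - 4)/(O - 18))/(73 + 75))*l(1) = (((47 - 4)/(13 - 18))/(73 + 75))*(-18) = ((43/(-5))/148)*(-18) = ((43*(-⅕))*(1/148))*(-18) = -43/5*1/148*(-18) = -43/740*(-18) = 387/370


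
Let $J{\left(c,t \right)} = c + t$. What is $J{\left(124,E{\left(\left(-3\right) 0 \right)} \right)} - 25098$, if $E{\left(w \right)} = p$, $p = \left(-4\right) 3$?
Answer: $-24986$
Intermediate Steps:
$p = -12$
$E{\left(w \right)} = -12$
$J{\left(124,E{\left(\left(-3\right) 0 \right)} \right)} - 25098 = \left(124 - 12\right) - 25098 = 112 - 25098 = -24986$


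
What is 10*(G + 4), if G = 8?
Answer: 120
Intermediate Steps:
10*(G + 4) = 10*(8 + 4) = 10*12 = 120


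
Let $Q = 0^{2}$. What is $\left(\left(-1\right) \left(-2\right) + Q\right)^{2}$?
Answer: $4$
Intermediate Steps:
$Q = 0$
$\left(\left(-1\right) \left(-2\right) + Q\right)^{2} = \left(\left(-1\right) \left(-2\right) + 0\right)^{2} = \left(2 + 0\right)^{2} = 2^{2} = 4$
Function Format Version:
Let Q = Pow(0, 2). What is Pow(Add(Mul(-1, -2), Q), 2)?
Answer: 4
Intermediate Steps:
Q = 0
Pow(Add(Mul(-1, -2), Q), 2) = Pow(Add(Mul(-1, -2), 0), 2) = Pow(Add(2, 0), 2) = Pow(2, 2) = 4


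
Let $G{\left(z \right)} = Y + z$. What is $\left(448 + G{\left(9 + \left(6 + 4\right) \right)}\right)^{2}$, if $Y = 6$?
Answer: $223729$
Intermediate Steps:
$G{\left(z \right)} = 6 + z$
$\left(448 + G{\left(9 + \left(6 + 4\right) \right)}\right)^{2} = \left(448 + \left(6 + \left(9 + \left(6 + 4\right)\right)\right)\right)^{2} = \left(448 + \left(6 + \left(9 + 10\right)\right)\right)^{2} = \left(448 + \left(6 + 19\right)\right)^{2} = \left(448 + 25\right)^{2} = 473^{2} = 223729$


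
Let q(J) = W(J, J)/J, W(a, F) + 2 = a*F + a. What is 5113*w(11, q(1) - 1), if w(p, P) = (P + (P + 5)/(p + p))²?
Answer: 414153/121 ≈ 3422.8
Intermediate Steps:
W(a, F) = -2 + a + F*a (W(a, F) = -2 + (a*F + a) = -2 + (F*a + a) = -2 + (a + F*a) = -2 + a + F*a)
q(J) = (-2 + J + J²)/J (q(J) = (-2 + J + J*J)/J = (-2 + J + J²)/J)
w(p, P) = (P + (5 + P)/(2*p))² (w(p, P) = (P + (5 + P)/((2*p)))² = (P + (5 + P)*(1/(2*p)))² = (P + (5 + P)/(2*p))²)
5113*w(11, q(1) - 1) = 5113*((¼)*(5 + ((1 + 1 - 2/1) - 1) + 2*((1 + 1 - 2/1) - 1)*11)²/11²) = 5113*((¼)*(1/121)*(5 + ((1 + 1 - 2*1) - 1) + 2*((1 + 1 - 2*1) - 1)*11)²) = 5113*((¼)*(1/121)*(5 + ((1 + 1 - 2) - 1) + 2*((1 + 1 - 2) - 1)*11)²) = 5113*((¼)*(1/121)*(5 + (0 - 1) + 2*(0 - 1)*11)²) = 5113*((¼)*(1/121)*(5 - 1 + 2*(-1)*11)²) = 5113*((¼)*(1/121)*(5 - 1 - 22)²) = 5113*((¼)*(1/121)*(-18)²) = 5113*((¼)*(1/121)*324) = 5113*(81/121) = 414153/121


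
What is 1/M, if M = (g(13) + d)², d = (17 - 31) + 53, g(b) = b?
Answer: 1/2704 ≈ 0.00036982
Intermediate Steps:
d = 39 (d = -14 + 53 = 39)
M = 2704 (M = (13 + 39)² = 52² = 2704)
1/M = 1/2704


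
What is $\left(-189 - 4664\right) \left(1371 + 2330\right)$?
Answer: $-17960953$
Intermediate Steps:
$\left(-189 - 4664\right) \left(1371 + 2330\right) = \left(-4853\right) 3701 = -17960953$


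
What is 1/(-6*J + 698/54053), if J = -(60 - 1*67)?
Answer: -54053/2269528 ≈ -0.023817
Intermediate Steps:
J = 7 (J = -(60 - 67) = -1*(-7) = 7)
1/(-6*J + 698/54053) = 1/(-6*7 + 698/54053) = 1/(-42 + 698*(1/54053)) = 1/(-42 + 698/54053) = 1/(-2269528/54053) = -54053/2269528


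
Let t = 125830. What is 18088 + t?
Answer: 143918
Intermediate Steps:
18088 + t = 18088 + 125830 = 143918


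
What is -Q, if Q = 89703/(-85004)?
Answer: 89703/85004 ≈ 1.0553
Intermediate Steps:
Q = -89703/85004 (Q = 89703*(-1/85004) = -89703/85004 ≈ -1.0553)
-Q = -1*(-89703/85004) = 89703/85004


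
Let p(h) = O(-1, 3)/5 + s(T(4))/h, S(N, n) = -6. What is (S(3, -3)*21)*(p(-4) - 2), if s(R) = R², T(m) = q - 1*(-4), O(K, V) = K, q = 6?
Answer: 17136/5 ≈ 3427.2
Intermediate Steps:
T(m) = 10 (T(m) = 6 - 1*(-4) = 6 + 4 = 10)
p(h) = -⅕ + 100/h (p(h) = -1/5 + 10²/h = -1*⅕ + 100/h = -⅕ + 100/h)
(S(3, -3)*21)*(p(-4) - 2) = (-6*21)*((⅕)*(500 - 1*(-4))/(-4) - 2) = -126*((⅕)*(-¼)*(500 + 4) - 2) = -126*((⅕)*(-¼)*504 - 2) = -126*(-126/5 - 2) = -126*(-136/5) = 17136/5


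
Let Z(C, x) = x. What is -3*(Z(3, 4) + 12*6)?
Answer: -228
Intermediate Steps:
-3*(Z(3, 4) + 12*6) = -3*(4 + 12*6) = -3*(4 + 72) = -3*76 = -228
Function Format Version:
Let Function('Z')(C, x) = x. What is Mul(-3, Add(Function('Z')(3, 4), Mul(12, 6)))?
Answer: -228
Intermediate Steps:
Mul(-3, Add(Function('Z')(3, 4), Mul(12, 6))) = Mul(-3, Add(4, Mul(12, 6))) = Mul(-3, Add(4, 72)) = Mul(-3, 76) = -228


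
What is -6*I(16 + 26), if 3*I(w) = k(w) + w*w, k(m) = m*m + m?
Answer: -7140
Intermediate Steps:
k(m) = m + m² (k(m) = m² + m = m + m²)
I(w) = w²/3 + w*(1 + w)/3 (I(w) = (w*(1 + w) + w*w)/3 = (w*(1 + w) + w²)/3 = (w² + w*(1 + w))/3 = w²/3 + w*(1 + w)/3)
-6*I(16 + 26) = -2*(16 + 26)*(1 + 2*(16 + 26)) = -2*42*(1 + 2*42) = -2*42*(1 + 84) = -2*42*85 = -6*1190 = -7140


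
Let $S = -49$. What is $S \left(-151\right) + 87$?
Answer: $7486$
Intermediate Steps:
$S \left(-151\right) + 87 = \left(-49\right) \left(-151\right) + 87 = 7399 + 87 = 7486$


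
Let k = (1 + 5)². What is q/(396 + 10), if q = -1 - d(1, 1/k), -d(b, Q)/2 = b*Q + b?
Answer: 19/7308 ≈ 0.0025999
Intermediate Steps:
k = 36 (k = 6² = 36)
d(b, Q) = -2*b - 2*Q*b (d(b, Q) = -2*(b*Q + b) = -2*(Q*b + b) = -2*(b + Q*b) = -2*b - 2*Q*b)
q = 19/18 (q = -1 - (-2)*(1 + 1/36) = -1 - (-2)*37/36 = -1 - 1*(-37/18) = -1 + 37/18 = 19/18 ≈ 1.0556)
q/(396 + 10) = (19/18)/(396 + 10) = (19/18)/406 = (1/406)*(19/18) = 19/7308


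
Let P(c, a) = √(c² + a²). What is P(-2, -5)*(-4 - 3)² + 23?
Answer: 23 + 49*√29 ≈ 286.87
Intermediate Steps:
P(c, a) = √(a² + c²)
P(-2, -5)*(-4 - 3)² + 23 = √((-5)² + (-2)²)*(-4 - 3)² + 23 = √(25 + 4)*(-7)² + 23 = √29*49 + 23 = 49*√29 + 23 = 23 + 49*√29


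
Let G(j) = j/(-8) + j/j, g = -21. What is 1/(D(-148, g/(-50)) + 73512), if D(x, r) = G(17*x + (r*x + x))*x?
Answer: 25/573251 ≈ 4.3611e-5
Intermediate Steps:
G(j) = 1 - j/8 (G(j) = j*(-⅛) + 1 = -j/8 + 1 = 1 - j/8)
D(x, r) = x*(1 - 9*x/4 - r*x/8) (D(x, r) = (1 - (17*x + (r*x + x))/8)*x = (1 - (17*x + (x + r*x))/8)*x = (1 - (18*x + r*x)/8)*x = (1 + (-9*x/4 - r*x/8))*x = (1 - 9*x/4 - r*x/8)*x = x*(1 - 9*x/4 - r*x/8))
1/(D(-148, g/(-50)) + 73512) = 1/(-⅛*(-148)*(-8 - 148*(18 - 21/(-50))) + 73512) = 1/(-⅛*(-148)*(-8 - 148*(18 - 21*(-1/50))) + 73512) = 1/(-⅛*(-148)*(-8 - 148*(18 + 21/50)) + 73512) = 1/(-⅛*(-148)*(-8 - 148*921/50) + 73512) = 1/(-⅛*(-148)*(-8 - 68154/25) + 73512) = 1/(-⅛*(-148)*(-68354/25) + 73512) = 1/(-1264549/25 + 73512) = 1/(573251/25) = 25/573251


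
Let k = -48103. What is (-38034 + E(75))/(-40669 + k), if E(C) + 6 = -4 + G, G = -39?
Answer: 38083/88772 ≈ 0.42900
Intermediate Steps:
E(C) = -49 (E(C) = -6 + (-4 - 39) = -6 - 43 = -49)
(-38034 + E(75))/(-40669 + k) = (-38034 - 49)/(-40669 - 48103) = -38083/(-88772) = -38083*(-1/88772) = 38083/88772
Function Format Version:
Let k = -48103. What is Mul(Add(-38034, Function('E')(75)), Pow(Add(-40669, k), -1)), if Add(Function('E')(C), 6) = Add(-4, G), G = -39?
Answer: Rational(38083, 88772) ≈ 0.42900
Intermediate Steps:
Function('E')(C) = -49 (Function('E')(C) = Add(-6, Add(-4, -39)) = Add(-6, -43) = -49)
Mul(Add(-38034, Function('E')(75)), Pow(Add(-40669, k), -1)) = Mul(Add(-38034, -49), Pow(Add(-40669, -48103), -1)) = Mul(-38083, Pow(-88772, -1)) = Mul(-38083, Rational(-1, 88772)) = Rational(38083, 88772)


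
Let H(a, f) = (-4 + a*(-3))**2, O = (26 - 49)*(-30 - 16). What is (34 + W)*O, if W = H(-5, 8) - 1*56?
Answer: 104742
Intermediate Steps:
O = 1058 (O = -23*(-46) = 1058)
H(a, f) = (-4 - 3*a)**2
W = 65 (W = (4 + 3*(-5))**2 - 1*56 = (4 - 15)**2 - 56 = (-11)**2 - 56 = 121 - 56 = 65)
(34 + W)*O = (34 + 65)*1058 = 99*1058 = 104742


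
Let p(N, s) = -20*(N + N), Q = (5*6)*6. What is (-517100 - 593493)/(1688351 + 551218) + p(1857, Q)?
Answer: -166356295913/2239569 ≈ -74281.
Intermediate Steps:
Q = 180 (Q = 30*6 = 180)
p(N, s) = -40*N
(-517100 - 593493)/(1688351 + 551218) + p(1857, Q) = (-517100 - 593493)/(1688351 + 551218) - 40*1857 = -1110593/2239569 - 74280 = -166356295913/2239569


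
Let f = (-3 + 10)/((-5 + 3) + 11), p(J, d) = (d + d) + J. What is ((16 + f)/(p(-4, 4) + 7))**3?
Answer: 3442951/970299 ≈ 3.5483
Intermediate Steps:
p(J, d) = J + 2*d (p(J, d) = 2*d + J = J + 2*d)
f = 7/9 (f = 7/(-2 + 11) = 7/9 ≈ 0.77778)
((16 + f)/(p(-4, 4) + 7))**3 = ((16 + 7/9)/((-4 + 2*4) + 7))**3 = (151/(9*((-4 + 8) + 7)))**3 = (151/(9*(4 + 7)))**3 = ((151/9)/11)**3 = ((151/9)*(1/11))**3 = (151/99)**3 = 3442951/970299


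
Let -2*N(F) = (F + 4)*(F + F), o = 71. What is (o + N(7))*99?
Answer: -594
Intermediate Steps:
N(F) = -F*(4 + F) (N(F) = -(F + 4)*(F + F)/2 = -(4 + F)*2*F/2 = -F*(4 + F))
(o + N(7))*99 = (71 - 1*7*(4 + 7))*99 = (71 - 1*7*11)*99 = (71 - 77)*99 = -6*99 = -594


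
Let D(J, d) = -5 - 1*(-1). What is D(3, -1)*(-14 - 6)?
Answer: 80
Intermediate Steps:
D(J, d) = -4 (D(J, d) = -5 + 1 = -4)
D(3, -1)*(-14 - 6) = -4*(-14 - 6) = -4*(-20) = 80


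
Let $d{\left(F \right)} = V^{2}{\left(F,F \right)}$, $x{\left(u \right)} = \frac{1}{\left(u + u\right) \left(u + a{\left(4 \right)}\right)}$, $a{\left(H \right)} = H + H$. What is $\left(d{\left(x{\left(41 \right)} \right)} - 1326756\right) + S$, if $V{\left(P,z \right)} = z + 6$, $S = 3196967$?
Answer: $\frac{30193873576245}{16144324} \approx 1.8702 \cdot 10^{6}$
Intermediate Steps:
$a{\left(H \right)} = 2 H$
$x{\left(u \right)} = \frac{1}{2 u \left(8 + u\right)}$ ($x{\left(u \right)} = \frac{1}{\left(u + u\right) \left(u + 2 \cdot 4\right)} = \frac{1}{2 u \left(u + 8\right)} = \frac{1}{2 u \left(8 + u\right)}$)
$V{\left(P,z \right)} = 6 + z$
$d{\left(F \right)} = \left(6 + F\right)^{2}$
$\left(d{\left(x{\left(41 \right)} \right)} - 1326756\right) + S = \left(\left(6 + \frac{1}{2 \cdot 41 \left(8 + 41\right)}\right)^{2} - 1326756\right) + 3196967 = \left(\left(6 + \frac{1}{2} \cdot \frac{1}{41} \cdot \frac{1}{49}\right)^{2} - 1326756\right) + 3196967 = \left(\left(6 + \frac{1}{4018}\right)^{2} - 1326756\right) + 3196967 = \left(\left(\frac{24109}{4018}\right)^{2} - 1326756\right) + 3196967 = \left(\frac{581243881}{16144324} - 1326756\right) + 3196967 = - \frac{21418997489063}{16144324} + 3196967 = \frac{30193873576245}{16144324}$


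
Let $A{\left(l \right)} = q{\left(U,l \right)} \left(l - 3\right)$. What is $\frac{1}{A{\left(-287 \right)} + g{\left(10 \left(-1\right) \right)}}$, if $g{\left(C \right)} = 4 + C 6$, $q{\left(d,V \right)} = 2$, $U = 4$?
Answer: $- \frac{1}{636} \approx -0.0015723$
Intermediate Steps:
$g{\left(C \right)} = 4 + 6 C$
$A{\left(l \right)} = -6 + 2 l$ ($A{\left(l \right)} = 2 \left(l - 3\right) = 2 \left(-3 + l\right) = -6 + 2 l$)
$\frac{1}{A{\left(-287 \right)} + g{\left(10 \left(-1\right) \right)}} = \frac{1}{\left(-6 + 2 \left(-287\right)\right) + \left(4 + 6 \cdot 10 \left(-1\right)\right)} = \frac{1}{\left(-6 - 574\right) + \left(4 + 6 \left(-10\right)\right)} = \frac{1}{-580 + \left(4 - 60\right)} = \frac{1}{-580 - 56} = \frac{1}{-636} = - \frac{1}{636}$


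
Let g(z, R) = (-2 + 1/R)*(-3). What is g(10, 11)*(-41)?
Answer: -2583/11 ≈ -234.82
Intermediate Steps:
g(z, R) = 6 - 3/R
g(10, 11)*(-41) = (6 - 3/11)*(-41) = (63/11)*(-41) = -2583/11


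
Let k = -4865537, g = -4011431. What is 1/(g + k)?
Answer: -1/8876968 ≈ -1.1265e-7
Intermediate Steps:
1/(g + k) = 1/(-4011431 - 4865537) = 1/(-8876968) = -1/8876968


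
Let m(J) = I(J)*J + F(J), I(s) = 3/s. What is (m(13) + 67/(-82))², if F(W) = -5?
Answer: 53361/6724 ≈ 7.9359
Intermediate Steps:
m(J) = -2 (m(J) = (3/J)*J - 5 = 3 - 5 = -2)
(m(13) + 67/(-82))² = (-2 + 67/(-82))² = (-2 + 67*(-1/82))² = (-2 - 67/82)² = (-231/82)² = 53361/6724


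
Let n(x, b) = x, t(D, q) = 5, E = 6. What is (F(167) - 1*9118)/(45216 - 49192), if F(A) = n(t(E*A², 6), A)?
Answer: 9113/3976 ≈ 2.2920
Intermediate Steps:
F(A) = 5
(F(167) - 1*9118)/(45216 - 49192) = (5 - 1*9118)/(45216 - 49192) = (5 - 9118)/(-3976) = -9113*(-1/3976) = 9113/3976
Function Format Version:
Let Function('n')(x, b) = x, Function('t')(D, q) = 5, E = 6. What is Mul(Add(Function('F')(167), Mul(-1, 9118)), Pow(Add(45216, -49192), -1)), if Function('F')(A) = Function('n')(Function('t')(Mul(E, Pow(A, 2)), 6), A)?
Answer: Rational(9113, 3976) ≈ 2.2920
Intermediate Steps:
Function('F')(A) = 5
Mul(Add(Function('F')(167), Mul(-1, 9118)), Pow(Add(45216, -49192), -1)) = Mul(Add(5, Mul(-1, 9118)), Pow(Add(45216, -49192), -1)) = Mul(Add(5, -9118), Pow(-3976, -1)) = Mul(-9113, Rational(-1, 3976)) = Rational(9113, 3976)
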